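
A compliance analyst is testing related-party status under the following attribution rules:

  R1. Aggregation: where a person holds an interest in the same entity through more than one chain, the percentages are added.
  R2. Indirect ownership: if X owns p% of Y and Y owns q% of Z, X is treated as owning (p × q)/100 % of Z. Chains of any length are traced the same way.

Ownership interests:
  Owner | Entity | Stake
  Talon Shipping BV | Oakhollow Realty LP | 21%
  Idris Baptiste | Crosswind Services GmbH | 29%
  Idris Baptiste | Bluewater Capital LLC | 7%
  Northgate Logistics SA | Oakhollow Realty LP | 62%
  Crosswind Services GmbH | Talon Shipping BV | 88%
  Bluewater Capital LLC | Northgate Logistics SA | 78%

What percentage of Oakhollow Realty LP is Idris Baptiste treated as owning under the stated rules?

8.7444%

Chain via Bluewater Capital LLC → Northgate Logistics SA (R2): 7% × 78% × 62% = 3.3852% of Oakhollow Realty LP.
Chain via Crosswind Services GmbH → Talon Shipping BV (R2): 29% × 88% × 21% = 5.3592% of Oakhollow Realty LP.
Aggregating (R1): 3.3852% + 5.3592% = 8.7444%.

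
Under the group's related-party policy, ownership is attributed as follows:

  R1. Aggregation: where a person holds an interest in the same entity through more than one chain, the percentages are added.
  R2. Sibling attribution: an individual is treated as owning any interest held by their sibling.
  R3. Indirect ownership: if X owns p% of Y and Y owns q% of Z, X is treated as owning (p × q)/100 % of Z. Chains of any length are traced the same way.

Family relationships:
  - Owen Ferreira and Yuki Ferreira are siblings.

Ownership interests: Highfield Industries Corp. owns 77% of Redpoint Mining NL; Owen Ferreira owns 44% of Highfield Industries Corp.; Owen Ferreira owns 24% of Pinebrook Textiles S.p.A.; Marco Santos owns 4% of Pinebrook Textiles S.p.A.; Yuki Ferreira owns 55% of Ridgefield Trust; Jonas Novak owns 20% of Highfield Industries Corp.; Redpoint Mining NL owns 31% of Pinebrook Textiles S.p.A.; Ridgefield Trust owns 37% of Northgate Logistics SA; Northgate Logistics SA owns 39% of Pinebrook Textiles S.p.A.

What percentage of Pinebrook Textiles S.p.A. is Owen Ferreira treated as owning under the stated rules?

42.4393%

By sibling attribution (R2), Owen Ferreira is treated as owning Yuki Ferreira's 55% interest in Ridgefield Trust.
Chain via Highfield Industries Corp. → Redpoint Mining NL (R3): 44% × 77% × 31% = 10.5028% of Pinebrook Textiles S.p.A.
Direct interest in Pinebrook Textiles S.p.A: 24%.
Chain via Ridgefield Trust → Northgate Logistics SA (R3): 55% × 37% × 39% = 7.9365% of Pinebrook Textiles S.p.A.
Aggregating (R1): 10.5028% + 24% + 7.9365% = 42.4393%.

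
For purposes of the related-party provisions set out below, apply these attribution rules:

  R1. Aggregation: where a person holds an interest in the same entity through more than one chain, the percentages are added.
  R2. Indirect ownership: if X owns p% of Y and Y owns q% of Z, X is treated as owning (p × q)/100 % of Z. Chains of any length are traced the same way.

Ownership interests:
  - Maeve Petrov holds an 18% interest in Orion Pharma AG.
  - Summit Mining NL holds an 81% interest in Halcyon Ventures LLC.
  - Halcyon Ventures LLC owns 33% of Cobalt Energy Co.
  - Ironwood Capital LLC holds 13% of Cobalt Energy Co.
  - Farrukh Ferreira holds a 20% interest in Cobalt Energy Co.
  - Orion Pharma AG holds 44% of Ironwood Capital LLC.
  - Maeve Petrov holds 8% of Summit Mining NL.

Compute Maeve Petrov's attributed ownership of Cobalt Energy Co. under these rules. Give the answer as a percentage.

3.168%

Chain via Orion Pharma AG → Ironwood Capital LLC (R2): 18% × 44% × 13% = 1.0296% of Cobalt Energy Co.
Chain via Summit Mining NL → Halcyon Ventures LLC (R2): 8% × 81% × 33% = 2.1384% of Cobalt Energy Co.
Aggregating (R1): 1.0296% + 2.1384% = 3.168%.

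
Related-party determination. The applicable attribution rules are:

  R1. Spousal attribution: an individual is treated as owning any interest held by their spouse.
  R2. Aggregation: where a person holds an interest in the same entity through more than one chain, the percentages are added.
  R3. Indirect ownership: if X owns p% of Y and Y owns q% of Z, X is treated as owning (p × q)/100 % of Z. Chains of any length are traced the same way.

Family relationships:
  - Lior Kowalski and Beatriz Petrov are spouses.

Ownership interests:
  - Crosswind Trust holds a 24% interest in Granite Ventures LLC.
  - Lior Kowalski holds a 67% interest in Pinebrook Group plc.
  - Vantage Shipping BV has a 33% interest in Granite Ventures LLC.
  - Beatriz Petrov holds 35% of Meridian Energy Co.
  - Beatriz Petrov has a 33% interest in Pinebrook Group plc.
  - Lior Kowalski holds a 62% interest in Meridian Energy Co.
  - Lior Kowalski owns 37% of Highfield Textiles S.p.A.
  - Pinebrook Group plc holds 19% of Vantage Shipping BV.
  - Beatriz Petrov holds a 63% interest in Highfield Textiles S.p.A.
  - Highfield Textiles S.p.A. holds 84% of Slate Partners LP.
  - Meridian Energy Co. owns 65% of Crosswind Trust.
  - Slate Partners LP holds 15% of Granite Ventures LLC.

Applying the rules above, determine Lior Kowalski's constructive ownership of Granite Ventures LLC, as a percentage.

By spousal attribution (R1), Lior Kowalski is treated as also owning Beatriz Petrov's interest in Highfield Textiles S.p.A, giving 37% + 63% = 100%.
By spousal attribution (R1), Lior Kowalski is treated as also owning Beatriz Petrov's interest in Pinebrook Group plc, giving 67% + 33% = 100%.
By spousal attribution (R1), Lior Kowalski is treated as also owning Beatriz Petrov's interest in Meridian Energy Co, giving 62% + 35% = 97%.
Chain via Highfield Textiles S.p.A. → Slate Partners LP (R3): 100% × 84% × 15% = 12.6% of Granite Ventures LLC.
Chain via Pinebrook Group plc → Vantage Shipping BV (R3): 100% × 19% × 33% = 6.27% of Granite Ventures LLC.
Chain via Meridian Energy Co. → Crosswind Trust (R3): 97% × 65% × 24% = 15.132% of Granite Ventures LLC.
Aggregating (R2): 12.6% + 6.27% + 15.132% = 34.002%.

34.002%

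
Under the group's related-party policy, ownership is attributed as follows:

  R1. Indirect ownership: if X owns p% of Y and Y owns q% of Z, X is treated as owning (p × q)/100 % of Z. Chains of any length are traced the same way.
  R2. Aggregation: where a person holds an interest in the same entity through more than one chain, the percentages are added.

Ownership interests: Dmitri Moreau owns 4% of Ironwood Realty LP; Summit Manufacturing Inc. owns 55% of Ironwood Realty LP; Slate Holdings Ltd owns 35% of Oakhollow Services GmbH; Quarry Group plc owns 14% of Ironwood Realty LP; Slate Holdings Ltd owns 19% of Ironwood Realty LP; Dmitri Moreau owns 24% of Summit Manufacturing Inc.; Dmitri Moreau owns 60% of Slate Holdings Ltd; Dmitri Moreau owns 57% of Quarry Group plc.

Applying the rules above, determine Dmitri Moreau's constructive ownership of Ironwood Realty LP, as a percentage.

36.58%

Chain via Slate Holdings Ltd (R1): 60% × 19% = 11.4% of Ironwood Realty LP.
Chain via Quarry Group plc (R1): 57% × 14% = 7.98% of Ironwood Realty LP.
Chain via Summit Manufacturing Inc. (R1): 24% × 55% = 13.2% of Ironwood Realty LP.
Direct interest in Ironwood Realty LP: 4%.
Aggregating (R2): 11.4% + 7.98% + 13.2% + 4% = 36.58%.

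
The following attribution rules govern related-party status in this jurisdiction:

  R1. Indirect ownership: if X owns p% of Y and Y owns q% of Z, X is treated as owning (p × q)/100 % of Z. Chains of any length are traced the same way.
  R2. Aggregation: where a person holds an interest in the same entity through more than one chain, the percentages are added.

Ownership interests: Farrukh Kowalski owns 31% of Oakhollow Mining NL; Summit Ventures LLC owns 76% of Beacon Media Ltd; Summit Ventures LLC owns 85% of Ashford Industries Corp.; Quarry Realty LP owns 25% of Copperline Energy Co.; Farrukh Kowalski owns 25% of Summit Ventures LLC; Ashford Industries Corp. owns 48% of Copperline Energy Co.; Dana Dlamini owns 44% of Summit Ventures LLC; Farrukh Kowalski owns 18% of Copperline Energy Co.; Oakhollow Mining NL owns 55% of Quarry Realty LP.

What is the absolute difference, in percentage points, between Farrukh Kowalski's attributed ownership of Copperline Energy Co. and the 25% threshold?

Chain via Summit Ventures LLC → Ashford Industries Corp. (R1): 25% × 85% × 48% = 10.2% of Copperline Energy Co.
Chain via Oakhollow Mining NL → Quarry Realty LP (R1): 31% × 55% × 25% = 4.2625% of Copperline Energy Co.
Direct interest in Copperline Energy Co: 18%.
Aggregating (R2): 10.2% + 4.2625% + 18% = 32.4625%.
32.4625% exceeds the 25% threshold by 7.4625 percentage points.

7.4625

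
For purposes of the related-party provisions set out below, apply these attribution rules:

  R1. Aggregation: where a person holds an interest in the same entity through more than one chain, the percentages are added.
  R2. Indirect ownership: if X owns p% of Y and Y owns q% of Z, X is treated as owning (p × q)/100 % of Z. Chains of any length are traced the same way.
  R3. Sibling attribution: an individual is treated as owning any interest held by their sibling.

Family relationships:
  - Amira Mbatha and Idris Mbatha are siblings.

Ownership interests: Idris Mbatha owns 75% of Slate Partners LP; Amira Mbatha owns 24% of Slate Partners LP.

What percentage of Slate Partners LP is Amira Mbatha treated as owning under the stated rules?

99%

By sibling attribution (R3), Amira Mbatha is treated as also owning Idris Mbatha's interest in Slate Partners LP, giving 24% + 75% = 99%.
Direct interest in Slate Partners LP: 99%.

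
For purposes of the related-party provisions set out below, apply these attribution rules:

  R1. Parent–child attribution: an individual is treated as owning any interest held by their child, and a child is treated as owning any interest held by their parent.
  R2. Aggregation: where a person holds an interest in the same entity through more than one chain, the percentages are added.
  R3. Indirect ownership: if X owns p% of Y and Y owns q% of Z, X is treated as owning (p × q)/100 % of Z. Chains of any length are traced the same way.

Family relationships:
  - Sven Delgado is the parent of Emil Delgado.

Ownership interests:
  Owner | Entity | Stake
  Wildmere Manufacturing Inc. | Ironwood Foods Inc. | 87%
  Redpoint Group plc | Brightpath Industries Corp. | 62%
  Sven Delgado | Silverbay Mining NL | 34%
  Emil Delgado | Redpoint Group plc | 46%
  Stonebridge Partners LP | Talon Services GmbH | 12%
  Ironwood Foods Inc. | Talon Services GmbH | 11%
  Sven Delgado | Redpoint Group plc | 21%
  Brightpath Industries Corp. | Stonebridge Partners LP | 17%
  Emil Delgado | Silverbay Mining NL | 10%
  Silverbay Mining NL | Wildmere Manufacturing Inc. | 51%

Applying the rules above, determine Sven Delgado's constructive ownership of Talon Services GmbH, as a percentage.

By parent–child attribution (R1), Sven Delgado is treated as also owning Emil Delgado's interest in Redpoint Group plc, giving 21% + 46% = 67%.
By parent–child attribution (R1), Sven Delgado is treated as also owning Emil Delgado's interest in Silverbay Mining NL, giving 34% + 10% = 44%.
Chain via Redpoint Group plc → Brightpath Industries Corp. → Stonebridge Partners LP (R3): 67% × 62% × 17% × 12% = 0.847416% of Talon Services GmbH.
Chain via Silverbay Mining NL → Wildmere Manufacturing Inc. → Ironwood Foods Inc. (R3): 44% × 51% × 87% × 11% = 2.147508% of Talon Services GmbH.
Aggregating (R2): 0.847416% + 2.147508% = 2.994924%.

2.994924%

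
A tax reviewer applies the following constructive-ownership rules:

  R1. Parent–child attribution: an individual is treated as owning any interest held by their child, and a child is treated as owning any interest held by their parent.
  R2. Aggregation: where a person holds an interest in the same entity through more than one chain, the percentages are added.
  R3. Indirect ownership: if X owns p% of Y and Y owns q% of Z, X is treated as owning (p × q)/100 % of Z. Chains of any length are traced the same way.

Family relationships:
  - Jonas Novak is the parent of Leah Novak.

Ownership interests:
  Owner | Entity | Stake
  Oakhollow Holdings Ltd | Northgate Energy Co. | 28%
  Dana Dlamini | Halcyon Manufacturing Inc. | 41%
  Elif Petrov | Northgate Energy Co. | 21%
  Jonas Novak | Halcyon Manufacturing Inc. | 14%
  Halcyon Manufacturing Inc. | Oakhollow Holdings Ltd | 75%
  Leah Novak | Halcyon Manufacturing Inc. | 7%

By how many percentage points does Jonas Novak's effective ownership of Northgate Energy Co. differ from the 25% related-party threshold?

20.59

By parent–child attribution (R1), Jonas Novak is treated as also owning Leah Novak's interest in Halcyon Manufacturing Inc, giving 14% + 7% = 21%.
Chain via Halcyon Manufacturing Inc. → Oakhollow Holdings Ltd (R3): 21% × 75% × 28% = 4.41% of Northgate Energy Co.
4.41% falls short of the 25% threshold by 20.59 percentage points.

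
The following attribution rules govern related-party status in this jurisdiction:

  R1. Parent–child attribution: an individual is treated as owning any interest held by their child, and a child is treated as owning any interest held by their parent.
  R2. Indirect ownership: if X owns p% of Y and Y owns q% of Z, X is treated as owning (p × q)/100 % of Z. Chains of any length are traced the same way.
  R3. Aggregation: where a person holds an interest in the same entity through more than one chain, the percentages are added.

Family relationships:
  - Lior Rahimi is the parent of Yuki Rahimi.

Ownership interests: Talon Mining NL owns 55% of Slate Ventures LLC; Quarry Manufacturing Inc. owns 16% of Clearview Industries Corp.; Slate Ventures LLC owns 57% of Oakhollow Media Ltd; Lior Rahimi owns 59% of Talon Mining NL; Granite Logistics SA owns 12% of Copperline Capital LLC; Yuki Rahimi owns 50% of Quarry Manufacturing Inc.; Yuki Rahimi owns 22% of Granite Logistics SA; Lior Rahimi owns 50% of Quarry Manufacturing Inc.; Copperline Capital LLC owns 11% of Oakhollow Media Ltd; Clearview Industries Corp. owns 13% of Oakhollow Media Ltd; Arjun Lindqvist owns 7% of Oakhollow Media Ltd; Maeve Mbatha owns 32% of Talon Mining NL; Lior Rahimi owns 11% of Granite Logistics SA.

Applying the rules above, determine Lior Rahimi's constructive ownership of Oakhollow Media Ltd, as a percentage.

21.0121%

By parent–child attribution (R1), Lior Rahimi is treated as also owning Yuki Rahimi's interest in Quarry Manufacturing Inc, giving 50% + 50% = 100%.
By parent–child attribution (R1), Lior Rahimi is treated as also owning Yuki Rahimi's interest in Granite Logistics SA, giving 11% + 22% = 33%.
Chain via Quarry Manufacturing Inc. → Clearview Industries Corp. (R2): 100% × 16% × 13% = 2.08% of Oakhollow Media Ltd.
Chain via Granite Logistics SA → Copperline Capital LLC (R2): 33% × 12% × 11% = 0.4356% of Oakhollow Media Ltd.
Chain via Talon Mining NL → Slate Ventures LLC (R2): 59% × 55% × 57% = 18.4965% of Oakhollow Media Ltd.
Aggregating (R3): 2.08% + 0.4356% + 18.4965% = 21.0121%.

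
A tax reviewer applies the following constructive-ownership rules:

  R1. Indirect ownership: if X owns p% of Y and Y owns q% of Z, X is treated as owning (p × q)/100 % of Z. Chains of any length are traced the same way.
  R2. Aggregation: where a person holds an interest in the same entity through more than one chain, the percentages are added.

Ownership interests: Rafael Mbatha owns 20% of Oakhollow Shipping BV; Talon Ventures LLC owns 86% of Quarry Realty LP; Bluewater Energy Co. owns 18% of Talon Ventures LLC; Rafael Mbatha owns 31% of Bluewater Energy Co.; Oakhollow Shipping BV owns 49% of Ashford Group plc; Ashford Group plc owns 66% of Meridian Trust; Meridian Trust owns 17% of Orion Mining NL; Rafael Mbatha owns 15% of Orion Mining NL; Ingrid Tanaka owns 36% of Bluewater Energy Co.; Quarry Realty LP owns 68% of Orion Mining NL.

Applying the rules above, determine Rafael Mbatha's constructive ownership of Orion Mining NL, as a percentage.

Chain via Oakhollow Shipping BV → Ashford Group plc → Meridian Trust (R1): 20% × 49% × 66% × 17% = 1.09956% of Orion Mining NL.
Chain via Bluewater Energy Co. → Talon Ventures LLC → Quarry Realty LP (R1): 31% × 18% × 86% × 68% = 3.263184% of Orion Mining NL.
Direct interest in Orion Mining NL: 15%.
Aggregating (R2): 1.09956% + 3.263184% + 15% = 19.362744%.

19.362744%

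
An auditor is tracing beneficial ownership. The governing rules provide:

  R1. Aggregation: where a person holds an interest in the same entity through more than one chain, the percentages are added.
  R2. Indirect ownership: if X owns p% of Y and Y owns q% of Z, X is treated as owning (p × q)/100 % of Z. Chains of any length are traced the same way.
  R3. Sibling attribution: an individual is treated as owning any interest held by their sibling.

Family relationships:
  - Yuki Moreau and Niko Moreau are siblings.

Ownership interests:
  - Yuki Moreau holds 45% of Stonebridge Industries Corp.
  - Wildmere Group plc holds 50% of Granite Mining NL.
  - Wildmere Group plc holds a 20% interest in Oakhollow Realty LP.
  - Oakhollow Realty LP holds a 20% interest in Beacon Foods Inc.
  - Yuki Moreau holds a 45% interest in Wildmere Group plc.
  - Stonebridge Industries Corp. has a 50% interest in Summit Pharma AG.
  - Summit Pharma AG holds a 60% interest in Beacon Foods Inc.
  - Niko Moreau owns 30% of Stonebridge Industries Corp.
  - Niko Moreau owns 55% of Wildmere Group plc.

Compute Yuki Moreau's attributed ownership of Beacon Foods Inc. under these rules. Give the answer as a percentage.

26.5%

By sibling attribution (R3), Yuki Moreau is treated as also owning Niko Moreau's interest in Wildmere Group plc, giving 45% + 55% = 100%.
By sibling attribution (R3), Yuki Moreau is treated as also owning Niko Moreau's interest in Stonebridge Industries Corp, giving 45% + 30% = 75%.
Chain via Wildmere Group plc → Oakhollow Realty LP (R2): 100% × 20% × 20% = 4% of Beacon Foods Inc.
Chain via Stonebridge Industries Corp. → Summit Pharma AG (R2): 75% × 50% × 60% = 22.5% of Beacon Foods Inc.
Aggregating (R1): 4% + 22.5% = 26.5%.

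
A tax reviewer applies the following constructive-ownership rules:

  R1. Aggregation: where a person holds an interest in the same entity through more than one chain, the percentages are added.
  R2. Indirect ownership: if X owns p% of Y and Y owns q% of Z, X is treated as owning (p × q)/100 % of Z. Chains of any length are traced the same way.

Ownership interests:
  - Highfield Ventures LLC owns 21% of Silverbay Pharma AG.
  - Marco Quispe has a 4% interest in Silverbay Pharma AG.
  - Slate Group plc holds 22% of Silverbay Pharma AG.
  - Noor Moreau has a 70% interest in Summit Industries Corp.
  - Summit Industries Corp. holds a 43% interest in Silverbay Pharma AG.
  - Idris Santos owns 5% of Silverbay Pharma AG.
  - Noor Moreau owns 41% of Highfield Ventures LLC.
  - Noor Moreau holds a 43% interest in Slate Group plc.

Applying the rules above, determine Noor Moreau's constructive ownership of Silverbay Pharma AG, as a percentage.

Chain via Slate Group plc (R2): 43% × 22% = 9.46% of Silverbay Pharma AG.
Chain via Highfield Ventures LLC (R2): 41% × 21% = 8.61% of Silverbay Pharma AG.
Chain via Summit Industries Corp. (R2): 70% × 43% = 30.1% of Silverbay Pharma AG.
Aggregating (R1): 9.46% + 8.61% + 30.1% = 48.17%.

48.17%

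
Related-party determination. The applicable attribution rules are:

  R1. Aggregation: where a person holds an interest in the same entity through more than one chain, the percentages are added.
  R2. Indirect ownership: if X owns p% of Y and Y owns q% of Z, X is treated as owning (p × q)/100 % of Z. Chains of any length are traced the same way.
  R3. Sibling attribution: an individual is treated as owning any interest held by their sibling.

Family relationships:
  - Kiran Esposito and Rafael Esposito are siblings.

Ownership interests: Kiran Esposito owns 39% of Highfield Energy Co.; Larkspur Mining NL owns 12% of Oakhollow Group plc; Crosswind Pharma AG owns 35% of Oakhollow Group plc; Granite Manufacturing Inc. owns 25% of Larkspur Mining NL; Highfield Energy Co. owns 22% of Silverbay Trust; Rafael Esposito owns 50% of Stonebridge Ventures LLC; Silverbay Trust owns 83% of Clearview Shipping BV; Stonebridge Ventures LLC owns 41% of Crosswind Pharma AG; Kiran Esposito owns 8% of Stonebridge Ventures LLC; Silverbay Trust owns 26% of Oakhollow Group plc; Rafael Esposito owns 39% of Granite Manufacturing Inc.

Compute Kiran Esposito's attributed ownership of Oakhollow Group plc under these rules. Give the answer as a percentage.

By sibling attribution (R3), Kiran Esposito is treated as also owning Rafael Esposito's interest in Stonebridge Ventures LLC, giving 8% + 50% = 58%.
By sibling attribution (R3), Kiran Esposito is treated as owning Rafael Esposito's 39% interest in Granite Manufacturing Inc.
Chain via Stonebridge Ventures LLC → Crosswind Pharma AG (R2): 58% × 41% × 35% = 8.323% of Oakhollow Group plc.
Chain via Highfield Energy Co. → Silverbay Trust (R2): 39% × 22% × 26% = 2.2308% of Oakhollow Group plc.
Chain via Granite Manufacturing Inc. → Larkspur Mining NL (R2): 39% × 25% × 12% = 1.17% of Oakhollow Group plc.
Aggregating (R1): 8.323% + 2.2308% + 1.17% = 11.7238%.

11.7238%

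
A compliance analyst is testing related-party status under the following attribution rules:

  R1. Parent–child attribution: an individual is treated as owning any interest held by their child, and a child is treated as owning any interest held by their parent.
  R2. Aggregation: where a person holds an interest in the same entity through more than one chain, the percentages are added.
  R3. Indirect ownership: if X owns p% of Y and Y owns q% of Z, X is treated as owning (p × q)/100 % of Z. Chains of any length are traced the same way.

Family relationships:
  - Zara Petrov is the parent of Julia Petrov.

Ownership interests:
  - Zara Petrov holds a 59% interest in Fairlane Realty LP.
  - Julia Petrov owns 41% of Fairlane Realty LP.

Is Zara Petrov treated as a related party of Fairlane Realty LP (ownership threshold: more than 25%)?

Yes

By parent–child attribution (R1), Zara Petrov is treated as also owning Julia Petrov's interest in Fairlane Realty LP, giving 59% + 41% = 100%.
Direct interest in Fairlane Realty LP: 100%.
100% exceeds the 25% threshold, so Zara is a related party to Fairlane Realty LP.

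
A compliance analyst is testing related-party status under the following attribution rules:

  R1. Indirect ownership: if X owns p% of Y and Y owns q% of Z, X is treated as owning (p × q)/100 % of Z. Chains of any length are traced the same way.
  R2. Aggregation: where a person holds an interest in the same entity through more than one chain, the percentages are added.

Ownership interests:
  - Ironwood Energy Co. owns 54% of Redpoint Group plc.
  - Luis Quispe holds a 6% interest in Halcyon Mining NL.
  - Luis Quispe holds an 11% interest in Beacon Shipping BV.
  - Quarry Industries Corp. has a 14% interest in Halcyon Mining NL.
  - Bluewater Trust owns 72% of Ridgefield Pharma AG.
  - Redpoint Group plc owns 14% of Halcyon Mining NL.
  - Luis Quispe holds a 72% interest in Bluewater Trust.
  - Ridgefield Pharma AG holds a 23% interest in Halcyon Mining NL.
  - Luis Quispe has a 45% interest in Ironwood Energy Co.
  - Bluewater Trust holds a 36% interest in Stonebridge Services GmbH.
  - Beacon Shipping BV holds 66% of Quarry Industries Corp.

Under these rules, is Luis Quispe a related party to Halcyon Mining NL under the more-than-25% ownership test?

No

Chain via Bluewater Trust → Ridgefield Pharma AG (R1): 72% × 72% × 23% = 11.9232% of Halcyon Mining NL.
Chain via Beacon Shipping BV → Quarry Industries Corp. (R1): 11% × 66% × 14% = 1.0164% of Halcyon Mining NL.
Chain via Ironwood Energy Co. → Redpoint Group plc (R1): 45% × 54% × 14% = 3.402% of Halcyon Mining NL.
Direct interest in Halcyon Mining NL: 6%.
Aggregating (R2): 11.9232% + 1.0164% + 3.402% + 6% = 22.3416%.
22.3416% does not exceed the 25% threshold, so Luis is not a related party to Halcyon Mining NL.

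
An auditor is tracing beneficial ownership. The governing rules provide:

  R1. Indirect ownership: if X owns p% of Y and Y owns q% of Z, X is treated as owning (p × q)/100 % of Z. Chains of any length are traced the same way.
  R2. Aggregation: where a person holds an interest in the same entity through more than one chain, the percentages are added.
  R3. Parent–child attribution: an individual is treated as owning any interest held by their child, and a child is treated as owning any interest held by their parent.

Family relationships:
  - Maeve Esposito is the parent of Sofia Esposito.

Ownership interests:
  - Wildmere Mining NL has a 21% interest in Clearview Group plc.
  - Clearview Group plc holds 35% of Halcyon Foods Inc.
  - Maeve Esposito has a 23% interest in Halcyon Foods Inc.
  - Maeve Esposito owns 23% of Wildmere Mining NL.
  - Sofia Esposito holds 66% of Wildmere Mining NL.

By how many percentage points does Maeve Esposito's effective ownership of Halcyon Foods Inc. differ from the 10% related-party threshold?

19.5415

By parent–child attribution (R3), Maeve Esposito is treated as also owning Sofia Esposito's interest in Wildmere Mining NL, giving 23% + 66% = 89%.
Chain via Wildmere Mining NL → Clearview Group plc (R1): 89% × 21% × 35% = 6.5415% of Halcyon Foods Inc.
Direct interest in Halcyon Foods Inc: 23%.
Aggregating (R2): 6.5415% + 23% = 29.5415%.
29.5415% exceeds the 10% threshold by 19.5415 percentage points.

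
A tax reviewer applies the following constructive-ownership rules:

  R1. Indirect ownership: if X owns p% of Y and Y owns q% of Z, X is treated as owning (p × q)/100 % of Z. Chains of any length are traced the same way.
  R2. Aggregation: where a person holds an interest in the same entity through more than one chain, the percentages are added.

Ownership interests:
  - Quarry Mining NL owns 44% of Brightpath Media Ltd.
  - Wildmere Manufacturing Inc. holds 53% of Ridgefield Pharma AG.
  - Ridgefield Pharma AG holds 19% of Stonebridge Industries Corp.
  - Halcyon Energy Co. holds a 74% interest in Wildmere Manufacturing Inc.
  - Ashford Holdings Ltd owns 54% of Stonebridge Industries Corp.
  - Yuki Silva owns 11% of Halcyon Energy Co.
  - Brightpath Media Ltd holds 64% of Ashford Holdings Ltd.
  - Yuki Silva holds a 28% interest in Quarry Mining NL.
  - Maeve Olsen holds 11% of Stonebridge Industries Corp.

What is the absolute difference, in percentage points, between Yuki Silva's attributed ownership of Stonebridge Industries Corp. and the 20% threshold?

Chain via Quarry Mining NL → Brightpath Media Ltd → Ashford Holdings Ltd (R1): 28% × 44% × 64% × 54% = 4.257792% of Stonebridge Industries Corp.
Chain via Halcyon Energy Co. → Wildmere Manufacturing Inc. → Ridgefield Pharma AG (R1): 11% × 74% × 53% × 19% = 0.819698% of Stonebridge Industries Corp.
Aggregating (R2): 4.257792% + 0.819698% = 5.07749%.
5.07749% falls short of the 20% threshold by 14.92251 percentage points.

14.92251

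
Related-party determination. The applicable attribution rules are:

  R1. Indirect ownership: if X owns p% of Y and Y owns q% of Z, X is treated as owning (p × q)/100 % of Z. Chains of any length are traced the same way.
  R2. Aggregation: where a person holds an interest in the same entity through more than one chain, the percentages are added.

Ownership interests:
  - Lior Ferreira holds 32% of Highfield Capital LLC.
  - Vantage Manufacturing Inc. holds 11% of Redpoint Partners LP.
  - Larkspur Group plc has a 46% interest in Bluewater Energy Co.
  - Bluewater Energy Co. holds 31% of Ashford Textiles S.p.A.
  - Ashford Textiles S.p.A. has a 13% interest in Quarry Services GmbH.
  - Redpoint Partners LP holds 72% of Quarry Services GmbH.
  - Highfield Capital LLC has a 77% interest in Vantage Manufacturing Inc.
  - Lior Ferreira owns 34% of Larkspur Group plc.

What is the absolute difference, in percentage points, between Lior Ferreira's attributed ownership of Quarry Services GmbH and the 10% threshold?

7.41822

Chain via Highfield Capital LLC → Vantage Manufacturing Inc. → Redpoint Partners LP (R1): 32% × 77% × 11% × 72% = 1.951488% of Quarry Services GmbH.
Chain via Larkspur Group plc → Bluewater Energy Co. → Ashford Textiles S.p.A. (R1): 34% × 46% × 31% × 13% = 0.630292% of Quarry Services GmbH.
Aggregating (R2): 1.951488% + 0.630292% = 2.58178%.
2.58178% falls short of the 10% threshold by 7.41822 percentage points.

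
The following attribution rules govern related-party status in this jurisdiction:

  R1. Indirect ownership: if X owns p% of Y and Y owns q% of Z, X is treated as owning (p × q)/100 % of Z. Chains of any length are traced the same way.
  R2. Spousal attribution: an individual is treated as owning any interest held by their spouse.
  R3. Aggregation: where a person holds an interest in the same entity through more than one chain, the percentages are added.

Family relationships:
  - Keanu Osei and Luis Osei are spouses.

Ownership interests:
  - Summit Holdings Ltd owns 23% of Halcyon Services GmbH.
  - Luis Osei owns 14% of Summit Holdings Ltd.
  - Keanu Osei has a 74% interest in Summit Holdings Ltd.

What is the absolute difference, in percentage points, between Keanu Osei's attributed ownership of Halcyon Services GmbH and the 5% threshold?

15.24

By spousal attribution (R2), Keanu Osei is treated as also owning Luis Osei's interest in Summit Holdings Ltd, giving 74% + 14% = 88%.
Chain via Summit Holdings Ltd (R1): 88% × 23% = 20.24% of Halcyon Services GmbH.
20.24% exceeds the 5% threshold by 15.24 percentage points.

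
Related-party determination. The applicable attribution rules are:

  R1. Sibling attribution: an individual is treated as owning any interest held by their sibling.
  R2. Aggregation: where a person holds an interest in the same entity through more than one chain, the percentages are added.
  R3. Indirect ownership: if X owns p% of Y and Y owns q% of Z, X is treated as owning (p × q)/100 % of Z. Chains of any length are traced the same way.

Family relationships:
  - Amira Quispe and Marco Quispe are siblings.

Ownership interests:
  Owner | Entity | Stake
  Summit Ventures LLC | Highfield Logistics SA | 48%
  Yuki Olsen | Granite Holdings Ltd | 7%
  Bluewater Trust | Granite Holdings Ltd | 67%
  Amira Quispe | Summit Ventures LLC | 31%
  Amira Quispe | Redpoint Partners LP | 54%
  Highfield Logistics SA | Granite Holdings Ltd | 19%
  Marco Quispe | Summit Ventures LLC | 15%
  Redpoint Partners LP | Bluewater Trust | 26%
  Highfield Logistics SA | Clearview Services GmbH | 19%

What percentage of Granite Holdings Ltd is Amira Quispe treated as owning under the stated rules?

By sibling attribution (R1), Amira Quispe is treated as also owning Marco Quispe's interest in Summit Ventures LLC, giving 31% + 15% = 46%.
Chain via Summit Ventures LLC → Highfield Logistics SA (R3): 46% × 48% × 19% = 4.1952% of Granite Holdings Ltd.
Chain via Redpoint Partners LP → Bluewater Trust (R3): 54% × 26% × 67% = 9.4068% of Granite Holdings Ltd.
Aggregating (R2): 4.1952% + 9.4068% = 13.602%.

13.602%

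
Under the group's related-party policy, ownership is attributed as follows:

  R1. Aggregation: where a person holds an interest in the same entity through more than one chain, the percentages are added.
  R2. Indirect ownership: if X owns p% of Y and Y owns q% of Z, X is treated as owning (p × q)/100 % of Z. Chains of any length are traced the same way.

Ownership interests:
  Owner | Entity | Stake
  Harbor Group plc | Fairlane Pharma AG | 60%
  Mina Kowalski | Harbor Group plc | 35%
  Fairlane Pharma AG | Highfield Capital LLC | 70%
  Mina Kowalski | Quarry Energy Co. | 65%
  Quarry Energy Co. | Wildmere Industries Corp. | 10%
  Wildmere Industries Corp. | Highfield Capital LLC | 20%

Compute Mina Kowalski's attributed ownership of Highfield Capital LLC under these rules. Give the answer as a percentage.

Chain via Harbor Group plc → Fairlane Pharma AG (R2): 35% × 60% × 70% = 14.7% of Highfield Capital LLC.
Chain via Quarry Energy Co. → Wildmere Industries Corp. (R2): 65% × 10% × 20% = 1.3% of Highfield Capital LLC.
Aggregating (R1): 14.7% + 1.3% = 16%.

16%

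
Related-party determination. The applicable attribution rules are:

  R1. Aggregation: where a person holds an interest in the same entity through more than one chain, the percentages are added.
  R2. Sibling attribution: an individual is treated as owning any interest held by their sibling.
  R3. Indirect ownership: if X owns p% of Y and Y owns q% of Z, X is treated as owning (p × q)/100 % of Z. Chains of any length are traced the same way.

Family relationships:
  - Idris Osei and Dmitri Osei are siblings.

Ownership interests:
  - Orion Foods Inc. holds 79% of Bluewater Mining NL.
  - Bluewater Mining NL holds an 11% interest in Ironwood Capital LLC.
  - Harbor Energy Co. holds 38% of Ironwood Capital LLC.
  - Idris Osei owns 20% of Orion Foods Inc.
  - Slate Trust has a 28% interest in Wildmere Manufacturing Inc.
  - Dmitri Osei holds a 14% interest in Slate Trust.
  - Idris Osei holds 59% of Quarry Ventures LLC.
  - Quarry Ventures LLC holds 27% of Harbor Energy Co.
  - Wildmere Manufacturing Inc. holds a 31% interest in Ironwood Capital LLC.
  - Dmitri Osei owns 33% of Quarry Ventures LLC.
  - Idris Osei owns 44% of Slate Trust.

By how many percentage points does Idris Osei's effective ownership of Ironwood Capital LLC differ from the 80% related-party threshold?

63.7884

By sibling attribution (R2), Idris Osei is treated as also owning Dmitri Osei's interest in Slate Trust, giving 44% + 14% = 58%.
By sibling attribution (R2), Idris Osei is treated as also owning Dmitri Osei's interest in Quarry Ventures LLC, giving 59% + 33% = 92%.
Chain via Slate Trust → Wildmere Manufacturing Inc. (R3): 58% × 28% × 31% = 5.0344% of Ironwood Capital LLC.
Chain via Quarry Ventures LLC → Harbor Energy Co. (R3): 92% × 27% × 38% = 9.4392% of Ironwood Capital LLC.
Chain via Orion Foods Inc. → Bluewater Mining NL (R3): 20% × 79% × 11% = 1.738% of Ironwood Capital LLC.
Aggregating (R1): 5.0344% + 9.4392% + 1.738% = 16.2116%.
16.2116% falls short of the 80% threshold by 63.7884 percentage points.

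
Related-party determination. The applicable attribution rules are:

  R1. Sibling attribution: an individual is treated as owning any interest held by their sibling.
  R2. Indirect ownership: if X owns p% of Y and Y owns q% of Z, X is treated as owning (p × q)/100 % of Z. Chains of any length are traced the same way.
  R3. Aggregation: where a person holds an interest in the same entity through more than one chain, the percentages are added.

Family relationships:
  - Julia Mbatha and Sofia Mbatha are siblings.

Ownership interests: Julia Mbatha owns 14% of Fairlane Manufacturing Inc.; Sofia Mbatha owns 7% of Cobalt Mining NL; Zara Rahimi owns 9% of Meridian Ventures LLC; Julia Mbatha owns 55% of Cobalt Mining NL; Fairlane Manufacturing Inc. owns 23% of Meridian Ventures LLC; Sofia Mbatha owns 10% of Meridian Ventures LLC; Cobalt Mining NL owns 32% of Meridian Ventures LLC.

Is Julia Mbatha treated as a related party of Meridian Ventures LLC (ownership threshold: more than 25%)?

By sibling attribution (R1), Julia Mbatha is treated as also owning Sofia Mbatha's interest in Cobalt Mining NL, giving 55% + 7% = 62%.
By sibling attribution (R1), Julia Mbatha is treated as owning Sofia Mbatha's 10% interest in Meridian Ventures LLC.
Chain via Fairlane Manufacturing Inc. (R2): 14% × 23% = 3.22% of Meridian Ventures LLC.
Chain via Cobalt Mining NL (R2): 62% × 32% = 19.84% of Meridian Ventures LLC.
Direct interest in Meridian Ventures LLC: 10%.
Aggregating (R3): 3.22% + 19.84% + 10% = 33.06%.
33.06% exceeds the 25% threshold, so Julia is a related party to Meridian Ventures LLC.

Yes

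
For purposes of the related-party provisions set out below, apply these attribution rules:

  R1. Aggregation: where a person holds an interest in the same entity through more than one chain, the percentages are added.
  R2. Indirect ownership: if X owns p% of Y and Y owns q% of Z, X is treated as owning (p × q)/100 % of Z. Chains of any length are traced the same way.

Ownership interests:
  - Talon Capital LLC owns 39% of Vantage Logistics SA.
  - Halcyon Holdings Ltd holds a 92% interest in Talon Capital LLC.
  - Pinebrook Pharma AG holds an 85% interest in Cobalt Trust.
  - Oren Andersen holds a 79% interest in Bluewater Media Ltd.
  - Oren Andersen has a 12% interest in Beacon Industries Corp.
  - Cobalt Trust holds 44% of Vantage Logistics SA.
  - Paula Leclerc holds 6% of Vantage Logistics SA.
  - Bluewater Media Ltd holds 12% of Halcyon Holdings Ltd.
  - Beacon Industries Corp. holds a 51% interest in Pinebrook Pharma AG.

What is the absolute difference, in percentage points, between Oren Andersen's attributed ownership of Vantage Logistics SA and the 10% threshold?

Chain via Bluewater Media Ltd → Halcyon Holdings Ltd → Talon Capital LLC (R2): 79% × 12% × 92% × 39% = 3.401424% of Vantage Logistics SA.
Chain via Beacon Industries Corp. → Pinebrook Pharma AG → Cobalt Trust (R2): 12% × 51% × 85% × 44% = 2.28888% of Vantage Logistics SA.
Aggregating (R1): 3.401424% + 2.28888% = 5.690304%.
5.690304% falls short of the 10% threshold by 4.309696 percentage points.

4.309696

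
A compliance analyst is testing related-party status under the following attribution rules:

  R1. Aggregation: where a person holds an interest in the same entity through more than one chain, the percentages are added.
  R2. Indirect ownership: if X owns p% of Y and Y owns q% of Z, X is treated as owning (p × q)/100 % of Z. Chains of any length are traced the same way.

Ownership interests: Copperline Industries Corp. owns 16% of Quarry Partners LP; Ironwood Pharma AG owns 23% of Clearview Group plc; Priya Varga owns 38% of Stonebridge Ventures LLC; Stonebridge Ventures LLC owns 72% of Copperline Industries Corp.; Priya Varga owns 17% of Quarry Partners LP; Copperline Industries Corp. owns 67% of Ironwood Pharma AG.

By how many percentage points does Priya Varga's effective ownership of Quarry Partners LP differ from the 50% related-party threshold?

Chain via Stonebridge Ventures LLC → Copperline Industries Corp. (R2): 38% × 72% × 16% = 4.3776% of Quarry Partners LP.
Direct interest in Quarry Partners LP: 17%.
Aggregating (R1): 4.3776% + 17% = 21.3776%.
21.3776% falls short of the 50% threshold by 28.6224 percentage points.

28.6224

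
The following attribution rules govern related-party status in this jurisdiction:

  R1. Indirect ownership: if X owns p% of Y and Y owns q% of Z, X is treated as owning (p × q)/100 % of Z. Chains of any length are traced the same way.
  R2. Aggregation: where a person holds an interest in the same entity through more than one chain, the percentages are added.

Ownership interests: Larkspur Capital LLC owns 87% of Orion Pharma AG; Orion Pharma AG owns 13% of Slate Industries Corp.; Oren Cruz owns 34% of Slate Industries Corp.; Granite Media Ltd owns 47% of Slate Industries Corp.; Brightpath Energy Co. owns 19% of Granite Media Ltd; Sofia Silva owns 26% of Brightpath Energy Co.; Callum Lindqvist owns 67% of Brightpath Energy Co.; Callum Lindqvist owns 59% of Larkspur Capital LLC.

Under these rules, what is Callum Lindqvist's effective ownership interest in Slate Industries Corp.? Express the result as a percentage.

12.656%

Chain via Larkspur Capital LLC → Orion Pharma AG (R1): 59% × 87% × 13% = 6.6729% of Slate Industries Corp.
Chain via Brightpath Energy Co. → Granite Media Ltd (R1): 67% × 19% × 47% = 5.9831% of Slate Industries Corp.
Aggregating (R2): 6.6729% + 5.9831% = 12.656%.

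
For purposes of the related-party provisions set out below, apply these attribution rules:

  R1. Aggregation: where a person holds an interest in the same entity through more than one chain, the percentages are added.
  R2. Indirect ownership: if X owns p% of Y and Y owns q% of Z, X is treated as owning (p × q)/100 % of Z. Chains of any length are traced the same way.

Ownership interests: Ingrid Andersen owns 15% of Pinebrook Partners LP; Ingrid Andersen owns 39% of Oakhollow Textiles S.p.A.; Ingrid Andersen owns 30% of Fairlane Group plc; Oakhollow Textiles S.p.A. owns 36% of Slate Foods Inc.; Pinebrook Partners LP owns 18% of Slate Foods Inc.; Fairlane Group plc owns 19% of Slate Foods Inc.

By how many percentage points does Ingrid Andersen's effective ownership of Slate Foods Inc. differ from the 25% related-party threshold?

Chain via Pinebrook Partners LP (R2): 15% × 18% = 2.7% of Slate Foods Inc.
Chain via Fairlane Group plc (R2): 30% × 19% = 5.7% of Slate Foods Inc.
Chain via Oakhollow Textiles S.p.A. (R2): 39% × 36% = 14.04% of Slate Foods Inc.
Aggregating (R1): 2.7% + 5.7% + 14.04% = 22.44%.
22.44% falls short of the 25% threshold by 2.56 percentage points.

2.56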